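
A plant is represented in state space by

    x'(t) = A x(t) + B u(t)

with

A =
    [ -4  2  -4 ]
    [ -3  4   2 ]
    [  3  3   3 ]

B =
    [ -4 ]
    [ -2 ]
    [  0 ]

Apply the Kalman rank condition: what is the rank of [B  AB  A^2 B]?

AB = [[12], [4], [-18]]
A^2B = [[32], [-56], [-6]]
Controllability matrix C = [B  AB  A^2B] = [[-4, 12, 32], [-2, 4, -56], [0, -18, -6]]
det(C) = (-4)·(4·(-6) - (-56)·(-18)) - 12·((-2)·(-6) - (-56)·0) + 32·((-2)·(-18) - 4·0) = (-4)·(-1032) - 12·12 + 32·36 = 5136 ≠ 0, so rank(C) = 3.
rank(C) = 3 = n, so the pair (A, B) is completely controllable.

3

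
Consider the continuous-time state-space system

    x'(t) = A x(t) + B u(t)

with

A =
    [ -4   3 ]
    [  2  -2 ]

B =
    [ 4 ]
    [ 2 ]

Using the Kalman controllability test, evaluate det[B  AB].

AB = [[-10], [4]]
Controllability matrix C = [B  AB] = [[4, -10], [2, 4]]
det(C) = 4·4 - (-10)·2 = 16 - (-20) = 36
Since det(C) ≠ 0, rank(C) = 2 and the system is completely controllable.

36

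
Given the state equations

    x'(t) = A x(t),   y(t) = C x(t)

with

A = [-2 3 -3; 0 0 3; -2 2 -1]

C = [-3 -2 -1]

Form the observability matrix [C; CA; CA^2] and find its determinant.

CA = [[8, -11, 4]]
CA^2 = [[-24, 32, -61]]
Observability matrix O = [C; CA; CA^2] = [[-3, -2, -1], [8, -11, 4], [-24, 32, -61]]
Expanding along the first row, det(O) = (-3)·((-11)·(-61) - 4·32) - (-2)·(8·(-61) - 4·(-24)) + (-1)·(8·32 - (-11)·(-24)) = (-3)·543 - (-2)·(-392) + (-1)·(-8) = -2405
Since det(O) ≠ 0, rank(O) = 3 and the system is completely observable.

-2405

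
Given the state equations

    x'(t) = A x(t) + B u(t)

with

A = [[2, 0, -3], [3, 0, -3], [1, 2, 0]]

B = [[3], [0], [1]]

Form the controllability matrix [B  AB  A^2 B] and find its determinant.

288

AB = [[3], [6], [3]]
A^2B = [[-3], [0], [15]]
Controllability matrix C = [B  AB  A^2B] = [[3, 3, -3], [0, 6, 0], [1, 3, 15]]
Expanding along the first row, det(C) = 3·(6·15 - 0·3) - 3·(0·15 - 0·1) + (-3)·(0·3 - 6·1) = 3·90 - 3·0 + (-3)·(-6) = 288
Since det(C) ≠ 0, rank(C) = 3 and the system is completely controllable.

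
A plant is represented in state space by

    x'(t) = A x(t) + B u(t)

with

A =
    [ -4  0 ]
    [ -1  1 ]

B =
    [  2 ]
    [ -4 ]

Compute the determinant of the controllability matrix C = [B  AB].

-44

AB = [[-8], [-6]]
Controllability matrix C = [B  AB] = [[2, -8], [-4, -6]]
det(C) = 2·(-6) - (-8)·(-4) = -12 - 32 = -44
Since det(C) ≠ 0, rank(C) = 2 and the system is completely controllable.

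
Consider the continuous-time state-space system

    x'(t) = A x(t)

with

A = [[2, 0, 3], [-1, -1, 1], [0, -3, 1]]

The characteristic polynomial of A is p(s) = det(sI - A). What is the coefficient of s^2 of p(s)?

-2

Expand det(sI - A) for the 3×3 matrix.
p(s) = s^3 - 2s^2 + 2s - 13.
(Check: constant term = det(-A) = (-1)^3 det A = -13; coefficient of s^2 = -tr A = -2.)
The coefficient of s^2 is -2.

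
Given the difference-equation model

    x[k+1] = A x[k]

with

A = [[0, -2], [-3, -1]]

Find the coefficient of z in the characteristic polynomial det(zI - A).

1

For a 2×2 matrix, det(zI - A) = z^2 - (tr A)z + det A.
tr A = -1, det A = -6.
So p(z) = z^2 + z - 6.
The coefficient of z is 1.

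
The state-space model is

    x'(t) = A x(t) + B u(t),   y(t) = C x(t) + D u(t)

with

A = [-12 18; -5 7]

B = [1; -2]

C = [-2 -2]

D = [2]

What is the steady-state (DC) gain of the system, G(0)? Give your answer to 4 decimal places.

G(0) = C(-A)^{-1}B + D = -C A^{-1} B + D.
det A = 6, so A^{-1} = (1/6)·adj(A) = [[7/6, -3], [5/6, -2]]
A^{-1} B = [43/6, 29/6]^T
C A^{-1} B = -24
G(0) = D - C A^{-1} B = 2 - (-24) = 26

26.0000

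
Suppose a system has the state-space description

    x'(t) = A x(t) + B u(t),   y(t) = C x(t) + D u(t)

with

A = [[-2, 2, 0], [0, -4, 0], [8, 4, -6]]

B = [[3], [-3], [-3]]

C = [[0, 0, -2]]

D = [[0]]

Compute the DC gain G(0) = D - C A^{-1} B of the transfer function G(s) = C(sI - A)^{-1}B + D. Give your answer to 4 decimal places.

0.0000

G(0) = C(-A)^{-1}B + D = -C A^{-1} B + D.
det A = -48, so A^{-1} = (1/-48)·adj(A) = [[-1/2, -1/4, 0], [0, -1/4, 0], [-2/3, -1/2, -1/6]]
A^{-1} B = [-3/4, 3/4, 0]^T
C A^{-1} B = 0
G(0) = D - C A^{-1} B = 0 - (0) = 0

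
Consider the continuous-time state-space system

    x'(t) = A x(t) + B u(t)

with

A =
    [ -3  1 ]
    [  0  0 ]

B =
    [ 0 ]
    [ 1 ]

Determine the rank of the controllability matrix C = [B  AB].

2

AB = [[1], [0]]
Controllability matrix C = [B  AB] = [[0, 1], [1, 0]]
det(C) = 0·0 - 1·1 = 0 - 1 = -1 ≠ 0, so rank(C) = 2.
rank(C) = 2 = n, so the pair (A, B) is completely controllable.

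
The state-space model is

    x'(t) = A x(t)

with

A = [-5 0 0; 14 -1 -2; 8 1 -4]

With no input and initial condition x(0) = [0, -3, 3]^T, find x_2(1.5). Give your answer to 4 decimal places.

det(sI - A) = s^3 - (tr A)s^2 + (M11 + M22 + M33)s - det A, where Mii is the 2×2 principal minor of A obtained by deleting row i and column i.
tr A = (-5) + (-1) + (-4) = -10; M11 = (-1)·(-4) - (-2)·1 = 4 - (-2) = 6; M22 = (-5)·(-4) - 0·8 = 20 - 0 = 20; M33 = (-5)·(-1) - 0·14 = 5 - 0 = 5; sum of minors = 31.
det A = (-5)·((-1)·(-4) - (-2)·1) - 0·(14·(-4) - (-2)·8) + 0·(14·1 - (-1)·8) = (-5)·6 - 0·(-40) + 0·22 = -30.
So p(s) = det(sI - A) = s^3 + 10s^2 + 31s + 30.
Rational-root test: any integer root divides 30. Testing small divisors, s = -2 works: p(-2) = -8 + 40 + (-62) + 30 = 0, so (s + 2) is a factor.
Dividing, p(s) = (s + 2)(s^2 + 8s + 15).
Factor s^2 + 8s + 15: two numbers with sum -8 and product 15 are -3 and -5, so s^2 + 8s + 15 = (s + 3)(s + 5).
Hence p(s) = (s + 2) (s + 3) (s + 5), with roots -5, -3, -2.
The eigenvalues -5, -3, -2 are distinct and real, so A is diagonalisable and x(t) = e^{At} x(0) = V diag(e^{λ_i t}) V^{-1} x(0), where the columns of V are the eigenvectors.
λ = -5: A - (-5)I = [[0, 0, 0], [14, 4, -2], [8, 1, 1]]. v must be orthogonal to every row; (row 2) × (row 3) = [6, -30, -18], so take v_1 = [1, -5, -3]^T.
λ = -3: A - (-3)I = [[-2, 0, 0], [14, 2, -2], [8, 1, -1]]. v must be orthogonal to every row; (row 1) × (row 2) = [0, -4, -4], so take v_2 = [0, -1, -1]^T.
λ = -2: A - (-2)I = [[-3, 0, 0], [14, 1, -2], [8, 1, -2]]. v must be orthogonal to every row; (row 1) × (row 2) = [0, -6, -3], so take v_3 = [0, 2, 1]^T.
V = [v_1 v_2 v_3] = [[1, 0, 0], [-5, -1, 2], [-3, -1, 1]] has det V = 1, so V^{-1} = adj(V)/det V = [[1, 0, 0], [-1, 1, -2], [2, 1, -1]].
Modal coordinates z(0) = V^{-1} x(0): 1·0 + 0·(-3) + 0·3 = 0; (-1)·0 + 1·(-3) + (-2)·3 = -9; 2·0 + 1·(-3) + (-1)·3 = -6; so z(0) = [0, -9, -6]^T.
x_2(t) = Σ_i (v_i)_2 · z_i(0) · e^{λ_i t} (row 2 of V times the modal terms).
x_2(1.5) = (-5)·0·e^{-5·1.5} + (-1)·(-9)·e^{-3·1.5} + 2·(-6)·e^{-2·1.5} = 0·0.000553 + 9·0.011109 + (-12)·0.049787 = -0.4975.

-0.4975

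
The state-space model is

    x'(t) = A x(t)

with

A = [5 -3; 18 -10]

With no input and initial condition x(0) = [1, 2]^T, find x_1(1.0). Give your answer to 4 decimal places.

det(sI - A) = s^2 - (tr A)s + det A, with tr A = 5 + (-10) = -5 and det A = 5·(-10) - (-3)·18 = -50 - (-54) = 4.
So p(s) = det(sI - A) = s^2 + 5s + 4.
Factor s^2 + 5s + 4: two numbers with sum -5 and product 4 are -1 and -4, so s^2 + 5s + 4 = (s + 1)(s + 4).
Hence p(s) = (s + 1) (s + 4), with roots -4, -1.
The eigenvalues -4, -1 are distinct and real, so A is diagonalisable and x(t) = e^{At} x(0) = V diag(e^{λ_i t}) V^{-1} x(0), where the columns of V are the eigenvectors.
λ = -4: A - (-4)I = [[9, -3], [18, -6]]. Row 1 gives 9·v1 + (-3)·v2 = 0, so take v_1 = [1, 3]^T.
λ = -1: A - (-1)I = [[6, -3], [18, -9]]. Row 1 gives 6·v1 + (-3)·v2 = 0, so take v_2 = [1, 2]^T.
V = [v_1 v_2] = [[1, 1], [3, 2]] has det V = -1, so V^{-1} = adj(V)/det V = [[-2, 1], [3, -1]].
Modal coordinates z(0) = V^{-1} x(0): (-2)·1 + 1·2 = 0; 3·1 + (-1)·2 = 1; so z(0) = [0, 1]^T.
x_1(t) = Σ_i (v_i)_1 · z_i(0) · e^{λ_i t} (row 1 of V times the modal terms).
x_1(1.0) = 1·0·e^{-4·1.0} + 1·1·e^{-1·1.0} = 0·0.018316 + 1·0.367879 = 0.3679.

0.3679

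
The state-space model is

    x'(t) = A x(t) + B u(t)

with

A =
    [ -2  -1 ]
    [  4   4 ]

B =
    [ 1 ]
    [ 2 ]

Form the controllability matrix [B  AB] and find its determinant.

20

AB = [[-4], [12]]
Controllability matrix C = [B  AB] = [[1, -4], [2, 12]]
det(C) = 1·12 - (-4)·2 = 12 - (-8) = 20
Since det(C) ≠ 0, rank(C) = 2 and the system is completely controllable.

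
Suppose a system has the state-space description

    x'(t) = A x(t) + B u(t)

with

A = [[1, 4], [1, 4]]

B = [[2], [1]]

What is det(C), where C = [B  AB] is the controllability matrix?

6

AB = [[6], [6]]
Controllability matrix C = [B  AB] = [[2, 6], [1, 6]]
det(C) = 2·6 - 6·1 = 12 - 6 = 6
Since det(C) ≠ 0, rank(C) = 2 and the system is completely controllable.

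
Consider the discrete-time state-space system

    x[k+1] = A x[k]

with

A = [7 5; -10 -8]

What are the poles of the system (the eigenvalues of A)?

det(zI - A) = z^2 - (tr A)z + det A, with tr A = 7 + (-8) = -1 and det A = 7·(-8) - 5·(-10) = -56 - (-50) = -6.
So p(z) = det(zI - A) = z^2 + z - 6.
Factor z^2 + z - 6: two numbers with sum -1 and product -6 are 2 and -3, so z^2 + z - 6 = (z - 2)(z + 3).
Hence p(z) = (z - 2) (z + 3), with roots -3, 2.

-3, 2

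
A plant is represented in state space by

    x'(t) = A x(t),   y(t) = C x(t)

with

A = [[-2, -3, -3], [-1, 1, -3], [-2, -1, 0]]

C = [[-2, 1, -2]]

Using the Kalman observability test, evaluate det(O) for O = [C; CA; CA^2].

711

CA = [[7, 9, 3]]
CA^2 = [[-29, -15, -48]]
Observability matrix O = [C; CA; CA^2] = [[-2, 1, -2], [7, 9, 3], [-29, -15, -48]]
Expanding along the first row, det(O) = (-2)·(9·(-48) - 3·(-15)) - 1·(7·(-48) - 3·(-29)) + (-2)·(7·(-15) - 9·(-29)) = (-2)·(-387) - 1·(-249) + (-2)·156 = 711
Since det(O) ≠ 0, rank(O) = 3 and the system is completely observable.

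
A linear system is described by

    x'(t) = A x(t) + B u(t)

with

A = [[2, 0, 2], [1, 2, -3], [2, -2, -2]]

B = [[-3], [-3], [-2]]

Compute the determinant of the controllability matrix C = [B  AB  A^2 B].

AB = [[-10], [-3], [4]]
A^2B = [[-12], [-28], [-22]]
Controllability matrix C = [B  AB  A^2B] = [[-3, -10, -12], [-3, -3, -28], [-2, 4, -22]]
Expanding along the first row, det(C) = (-3)·((-3)·(-22) - (-28)·4) - (-10)·((-3)·(-22) - (-28)·(-2)) + (-12)·((-3)·4 - (-3)·(-2)) = (-3)·178 - (-10)·10 + (-12)·(-18) = -218
Since det(C) ≠ 0, rank(C) = 3 and the system is completely controllable.

-218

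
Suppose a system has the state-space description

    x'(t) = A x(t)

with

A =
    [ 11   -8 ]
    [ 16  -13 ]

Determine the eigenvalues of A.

-5, 3

det(sI - A) = s^2 - (tr A)s + det A, with tr A = 11 + (-13) = -2 and det A = 11·(-13) - (-8)·16 = -143 - (-128) = -15.
So p(s) = det(sI - A) = s^2 + 2s - 15.
Factor s^2 + 2s - 15: two numbers with sum -2 and product -15 are 3 and -5, so s^2 + 2s - 15 = (s - 3)(s + 5).
Hence p(s) = (s - 3) (s + 5), with roots -5, 3.
At least one eigenvalue has non-negative real part, so the system is not asymptotically stable.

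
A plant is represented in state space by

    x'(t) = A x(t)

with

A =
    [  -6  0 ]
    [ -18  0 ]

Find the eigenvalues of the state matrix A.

det(sI - A) = s^2 - (tr A)s + det A, with tr A = (-6) + 0 = -6 and det A = (-6)·0 - 0·(-18) = 0 - 0 = 0.
So p(s) = det(sI - A) = s^2 + 6s.
Factor s^2 + 6s: two numbers with sum -6 and product 0 are 0 and -6, so s^2 + 6s = s(s + 6).
Hence p(s) = s (s + 6), with roots -6, 0.
At least one eigenvalue has non-negative real part, so the system is not asymptotically stable.

-6, 0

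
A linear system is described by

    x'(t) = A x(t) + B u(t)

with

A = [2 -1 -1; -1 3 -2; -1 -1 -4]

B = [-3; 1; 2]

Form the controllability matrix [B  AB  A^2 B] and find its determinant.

-739

AB = [[-9], [2], [-6]]
A^2B = [[-14], [27], [31]]
Controllability matrix C = [B  AB  A^2B] = [[-3, -9, -14], [1, 2, 27], [2, -6, 31]]
Expanding along the first row, det(C) = (-3)·(2·31 - 27·(-6)) - (-9)·(1·31 - 27·2) + (-14)·(1·(-6) - 2·2) = (-3)·224 - (-9)·(-23) + (-14)·(-10) = -739
Since det(C) ≠ 0, rank(C) = 3 and the system is completely controllable.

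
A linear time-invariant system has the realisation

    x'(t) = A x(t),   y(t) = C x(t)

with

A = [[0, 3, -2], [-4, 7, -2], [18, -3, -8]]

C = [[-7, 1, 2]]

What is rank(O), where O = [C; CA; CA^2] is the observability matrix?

2

CA = [[32, -20, -4]]
CA^2 = [[8, -32, 8]]
Observability matrix O = [C; CA; CA^2] = [[-7, 1, 2], [32, -20, -4], [8, -32, 8]]
The columns c1, c2, c3 of O are linearly dependent: c1 + c2 + 3·c3 = 0 (check each entry), so rank(O) ≤ 2.
The 2×2 minor from rows 1, 2, columns 1, 2 is (-7)·(-20) - 1·32 = 140 - 32 = 108 ≠ 0, so rank(O) = 2.
rank(O) = 2 < n = 3, so the pair (A, C) is not completely observable.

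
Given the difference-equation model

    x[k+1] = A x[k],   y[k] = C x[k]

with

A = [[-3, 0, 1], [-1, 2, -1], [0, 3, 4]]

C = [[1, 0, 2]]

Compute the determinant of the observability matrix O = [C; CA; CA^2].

CA = [[-3, 6, 9]]
CA^2 = [[3, 39, 27]]
Observability matrix O = [C; CA; CA^2] = [[1, 0, 2], [-3, 6, 9], [3, 39, 27]]
Expanding along the first row, det(O) = 1·(6·27 - 9·39) - 0·((-3)·27 - 9·3) + 2·((-3)·39 - 6·3) = 1·(-189) - 0·(-108) + 2·(-135) = -459
Since det(O) ≠ 0, rank(O) = 3 and the system is completely observable.

-459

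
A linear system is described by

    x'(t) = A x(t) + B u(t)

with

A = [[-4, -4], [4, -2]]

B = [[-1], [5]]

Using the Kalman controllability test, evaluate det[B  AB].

94

AB = [[-16], [-14]]
Controllability matrix C = [B  AB] = [[-1, -16], [5, -14]]
det(C) = (-1)·(-14) - (-16)·5 = 14 - (-80) = 94
Since det(C) ≠ 0, rank(C) = 2 and the system is completely controllable.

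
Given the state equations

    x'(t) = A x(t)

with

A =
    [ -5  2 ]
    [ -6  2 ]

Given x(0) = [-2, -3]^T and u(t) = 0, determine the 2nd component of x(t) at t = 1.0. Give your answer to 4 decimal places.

det(sI - A) = s^2 - (tr A)s + det A, with tr A = (-5) + 2 = -3 and det A = (-5)·2 - 2·(-6) = -10 - (-12) = 2.
So p(s) = det(sI - A) = s^2 + 3s + 2.
Factor s^2 + 3s + 2: two numbers with sum -3 and product 2 are -1 and -2, so s^2 + 3s + 2 = (s + 1)(s + 2).
Hence p(s) = (s + 1) (s + 2), with roots -2, -1.
The eigenvalues -2, -1 are distinct and real, so A is diagonalisable and x(t) = e^{At} x(0) = V diag(e^{λ_i t}) V^{-1} x(0), where the columns of V are the eigenvectors.
λ = -2: A - (-2)I = [[-3, 2], [-6, 4]]. Row 1 gives (-3)·v1 + 2·v2 = 0, so take v_1 = [-2, -3]^T.
λ = -1: A - (-1)I = [[-4, 2], [-6, 3]]. Row 1 gives (-4)·v1 + 2·v2 = 0, so take v_2 = [1, 2]^T.
V = [v_1 v_2] = [[-2, 1], [-3, 2]] has det V = -1, so V^{-1} = adj(V)/det V = [[-2, 1], [-3, 2]].
Modal coordinates z(0) = V^{-1} x(0): (-2)·(-2) + 1·(-3) = 1; (-3)·(-2) + 2·(-3) = 0; so z(0) = [1, 0]^T.
x_2(t) = Σ_i (v_i)_2 · z_i(0) · e^{λ_i t} (row 2 of V times the modal terms).
x_2(1.0) = (-3)·1·e^{-2·1.0} + 2·0·e^{-1·1.0} = (-3)·0.135335 + 0·0.367879 = -0.4060.

-0.4060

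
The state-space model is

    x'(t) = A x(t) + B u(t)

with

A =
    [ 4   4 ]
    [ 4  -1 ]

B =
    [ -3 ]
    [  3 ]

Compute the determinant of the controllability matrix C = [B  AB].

45

AB = [[0], [-15]]
Controllability matrix C = [B  AB] = [[-3, 0], [3, -15]]
det(C) = (-3)·(-15) - 0·3 = 45 - 0 = 45
Since det(C) ≠ 0, rank(C) = 2 and the system is completely controllable.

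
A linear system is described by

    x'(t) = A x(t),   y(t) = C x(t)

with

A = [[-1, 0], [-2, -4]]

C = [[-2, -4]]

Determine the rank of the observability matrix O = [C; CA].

2

CA = [[10, 16]]
Observability matrix O = [C; CA] = [[-2, -4], [10, 16]]
det(O) = (-2)·16 - (-4)·10 = -32 - (-40) = 8 ≠ 0, so rank(O) = 2.
rank(O) = 2 = n, so the pair (A, C) is completely observable.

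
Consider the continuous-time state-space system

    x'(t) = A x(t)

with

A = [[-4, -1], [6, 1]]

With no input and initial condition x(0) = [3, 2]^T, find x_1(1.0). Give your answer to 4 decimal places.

det(sI - A) = s^2 - (tr A)s + det A, with tr A = (-4) + 1 = -3 and det A = (-4)·1 - (-1)·6 = -4 - (-6) = 2.
So p(s) = det(sI - A) = s^2 + 3s + 2.
Factor s^2 + 3s + 2: two numbers with sum -3 and product 2 are -1 and -2, so s^2 + 3s + 2 = (s + 1)(s + 2).
Hence p(s) = (s + 1) (s + 2), with roots -2, -1.
The eigenvalues -2, -1 are distinct and real, so A is diagonalisable and x(t) = e^{At} x(0) = V diag(e^{λ_i t}) V^{-1} x(0), where the columns of V are the eigenvectors.
λ = -2: A - (-2)I = [[-2, -1], [6, 3]]. Row 1 gives (-2)·v1 + (-1)·v2 = 0, so take v_1 = [1, -2]^T.
λ = -1: A - (-1)I = [[-3, -1], [6, 2]]. Row 1 gives (-3)·v1 + (-1)·v2 = 0, so take v_2 = [-1, 3]^T.
V = [v_1 v_2] = [[1, -1], [-2, 3]] has det V = 1, so V^{-1} = adj(V)/det V = [[3, 1], [2, 1]].
Modal coordinates z(0) = V^{-1} x(0): 3·3 + 1·2 = 11; 2·3 + 1·2 = 8; so z(0) = [11, 8]^T.
x_1(t) = Σ_i (v_i)_1 · z_i(0) · e^{λ_i t} (row 1 of V times the modal terms).
x_1(1.0) = 1·11·e^{-2·1.0} + (-1)·8·e^{-1·1.0} = 11·0.135335 + (-8)·0.367879 = -1.4543.

-1.4543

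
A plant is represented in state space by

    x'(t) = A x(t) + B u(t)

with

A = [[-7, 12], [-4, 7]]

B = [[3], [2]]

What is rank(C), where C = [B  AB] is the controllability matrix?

1

AB = [[3], [2]]
Controllability matrix C = [B  AB] = [[3, 3], [2, 2]]
Every column of C is a scalar multiple of column 1 = [3, 2] (multipliers 1, 1), so the columns span a one-dimensional space.
C ≠ 0, hence rank(C) = 1.
rank(C) = 1 < n = 2, so the pair (A, B) is not completely controllable.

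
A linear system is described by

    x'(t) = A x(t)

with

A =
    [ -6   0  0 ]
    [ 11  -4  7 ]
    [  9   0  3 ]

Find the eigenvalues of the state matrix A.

-6, -4, 3

det(sI - A) = s^3 - (tr A)s^2 + (M11 + M22 + M33)s - det A, where Mii is the 2×2 principal minor of A obtained by deleting row i and column i.
tr A = (-6) + (-4) + 3 = -7; M11 = (-4)·3 - 7·0 = -12 - 0 = -12; M22 = (-6)·3 - 0·9 = -18 - 0 = -18; M33 = (-6)·(-4) - 0·11 = 24 - 0 = 24; sum of minors = -6.
det A = (-6)·((-4)·3 - 7·0) - 0·(11·3 - 7·9) + 0·(11·0 - (-4)·9) = (-6)·(-12) - 0·(-30) + 0·36 = 72.
So p(s) = det(sI - A) = s^3 + 7s^2 - 6s - 72.
Rational-root test: any integer root divides -72. Testing small divisors, s = 3 works: p(3) = 27 + 63 + (-18) + (-72) = 0, so (s - 3) is a factor.
Dividing, p(s) = (s - 3)(s^2 + 10s + 24).
Factor s^2 + 10s + 24: two numbers with sum -10 and product 24 are -4 and -6, so s^2 + 10s + 24 = (s + 4)(s + 6).
Hence p(s) = (s - 3) (s + 4) (s + 6), with roots -6, -4, 3.
At least one eigenvalue has non-negative real part, so the system is not asymptotically stable.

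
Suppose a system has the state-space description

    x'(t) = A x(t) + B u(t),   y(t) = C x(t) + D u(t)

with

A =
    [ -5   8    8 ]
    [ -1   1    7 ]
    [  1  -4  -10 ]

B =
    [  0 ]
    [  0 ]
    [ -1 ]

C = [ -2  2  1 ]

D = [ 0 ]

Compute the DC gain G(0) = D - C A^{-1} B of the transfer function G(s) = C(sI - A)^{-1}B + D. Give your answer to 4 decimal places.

G(0) = C(-A)^{-1}B + D = -C A^{-1} B + D.
det A = -90, so A^{-1} = (1/-90)·adj(A) = [[-1/5, -8/15, -8/15], [1/30, -7/15, -3/10], [-1/30, 2/15, -1/30]]
A^{-1} B = [8/15, 3/10, 1/30]^T
C A^{-1} B = -13/30
G(0) = D - C A^{-1} B = 0 - (-13/30) = 13/30 ≈ 0.4333

0.4333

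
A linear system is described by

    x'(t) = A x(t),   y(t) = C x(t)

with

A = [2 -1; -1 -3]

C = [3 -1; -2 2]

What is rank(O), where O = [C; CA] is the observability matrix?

CA = [[7, 0], [-6, -4]]
Observability matrix O = [C; CA] = [[3, -1], [-2, 2], [7, 0], [-6, -4]]
Take the 2×2 submatrix of O formed by rows 1, 2: [[3, -1], [-2, 2]]. Its determinant is 3·2 - (-1)·(-2) = 6 - 2 = 4 ≠ 0.
So rank(O) ≥ 2; since O has 2 columns, rank(O) = 2.
rank(O) = 2 = n, so the pair (A, C) is completely observable.

2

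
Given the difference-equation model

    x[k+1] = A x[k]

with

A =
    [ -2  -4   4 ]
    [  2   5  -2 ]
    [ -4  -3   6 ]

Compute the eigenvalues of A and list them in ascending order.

det(zI - A) = z^3 - (tr A)z^2 + (M11 + M22 + M33)z - det A, where Mii is the 2×2 principal minor of A obtained by deleting row i and column i.
tr A = (-2) + 5 + 6 = 9; M11 = 5·6 - (-2)·(-3) = 30 - 6 = 24; M22 = (-2)·6 - 4·(-4) = -12 - (-16) = 4; M33 = (-2)·5 - (-4)·2 = -10 - (-8) = -2; sum of minors = 26.
det A = (-2)·(5·6 - (-2)·(-3)) - (-4)·(2·6 - (-2)·(-4)) + 4·(2·(-3) - 5·(-4)) = (-2)·24 - (-4)·4 + 4·14 = 24.
So p(z) = det(zI - A) = z^3 - 9z^2 + 26z - 24.
Rational-root test: any integer root divides -24. Testing small divisors, z = 2 works: p(2) = 8 + (-36) + 52 + (-24) = 0, so (z - 2) is a factor.
Dividing, p(z) = (z - 2)(z^2 - 7z + 12).
Factor z^2 - 7z + 12: two numbers with sum 7 and product 12 are 4 and 3, so z^2 - 7z + 12 = (z - 4)(z - 3).
Hence p(z) = (z - 4) (z - 3) (z - 2), with roots 2, 3, 4.

2, 3, 4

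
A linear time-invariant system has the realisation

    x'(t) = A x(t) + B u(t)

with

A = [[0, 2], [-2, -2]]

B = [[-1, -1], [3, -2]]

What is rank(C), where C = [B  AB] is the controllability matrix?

AB = [[6, -4], [-4, 6]]
Controllability matrix C = [B  AB] = [[-1, -1, 6, -4], [3, -2, -4, 6]]
Take the 2×2 submatrix of C formed by columns 1, 2: [[-1, -1], [3, -2]]. Its determinant is (-1)·(-2) - (-1)·3 = 2 - (-3) = 5 ≠ 0.
So rank(C) ≥ 2; since C has 2 rows, rank(C) = 2.
rank(C) = 2 = n, so the pair (A, B) is completely controllable.

2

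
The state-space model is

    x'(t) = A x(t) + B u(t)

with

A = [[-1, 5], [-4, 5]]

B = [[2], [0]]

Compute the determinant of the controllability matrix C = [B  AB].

-16

AB = [[-2], [-8]]
Controllability matrix C = [B  AB] = [[2, -2], [0, -8]]
det(C) = 2·(-8) - (-2)·0 = -16 - 0 = -16
Since det(C) ≠ 0, rank(C) = 2 and the system is completely controllable.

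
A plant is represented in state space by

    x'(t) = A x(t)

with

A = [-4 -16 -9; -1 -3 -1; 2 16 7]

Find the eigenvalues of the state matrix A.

-3, -2, 5

det(sI - A) = s^3 - (tr A)s^2 + (M11 + M22 + M33)s - det A, where Mii is the 2×2 principal minor of A obtained by deleting row i and column i.
tr A = (-4) + (-3) + 7 = 0; M11 = (-3)·7 - (-1)·16 = -21 - (-16) = -5; M22 = (-4)·7 - (-9)·2 = -28 - (-18) = -10; M33 = (-4)·(-3) - (-16)·(-1) = 12 - 16 = -4; sum of minors = -19.
det A = (-4)·((-3)·7 - (-1)·16) - (-16)·((-1)·7 - (-1)·2) + (-9)·((-1)·16 - (-3)·2) = (-4)·(-5) - (-16)·(-5) + (-9)·(-10) = 30.
So p(s) = det(sI - A) = s^3 - 19s - 30.
Rational-root test: any integer root divides -30. Testing small divisors, s = -2 works: p(-2) = -8 + 0 + 38 + (-30) = 0, so (s + 2) is a factor.
Dividing, p(s) = (s + 2)(s^2 - 2s - 15).
Factor s^2 - 2s - 15: two numbers with sum 2 and product -15 are 5 and -3, so s^2 - 2s - 15 = (s - 5)(s + 3).
Hence p(s) = (s - 5) (s + 2) (s + 3), with roots -3, -2, 5.
At least one eigenvalue has non-negative real part, so the system is not asymptotically stable.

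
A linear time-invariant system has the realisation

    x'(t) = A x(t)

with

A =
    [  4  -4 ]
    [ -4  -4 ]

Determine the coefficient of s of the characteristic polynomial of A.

0

For a 2×2 matrix, det(sI - A) = s^2 - (tr A)s + det A.
tr A = 0, det A = -32.
So p(s) = s^2 - 32.
The coefficient of s is 0.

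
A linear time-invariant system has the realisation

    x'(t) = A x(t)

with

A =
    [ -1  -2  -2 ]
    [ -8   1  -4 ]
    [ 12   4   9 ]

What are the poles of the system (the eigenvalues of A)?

det(sI - A) = s^3 - (tr A)s^2 + (M11 + M22 + M33)s - det A, where Mii is the 2×2 principal minor of A obtained by deleting row i and column i.
tr A = (-1) + 1 + 9 = 9; M11 = 1·9 - (-4)·4 = 9 - (-16) = 25; M22 = (-1)·9 - (-2)·12 = -9 - (-24) = 15; M33 = (-1)·1 - (-2)·(-8) = -1 - 16 = -17; sum of minors = 23.
det A = (-1)·(1·9 - (-4)·4) - (-2)·((-8)·9 - (-4)·12) + (-2)·((-8)·4 - 1·12) = (-1)·25 - (-2)·(-24) + (-2)·(-44) = 15.
So p(s) = det(sI - A) = s^3 - 9s^2 + 23s - 15.
Rational-root test: any integer root divides -15. Testing small divisors, s = 1 works: p(1) = 1 + (-9) + 23 + (-15) = 0, so (s - 1) is a factor.
Dividing, p(s) = (s - 1)(s^2 - 8s + 15).
Factor s^2 - 8s + 15: two numbers with sum 8 and product 15 are 5 and 3, so s^2 - 8s + 15 = (s - 5)(s - 3).
Hence p(s) = (s - 5) (s - 3) (s - 1), with roots 1, 3, 5.
At least one eigenvalue has non-negative real part, so the system is not asymptotically stable.

1, 3, 5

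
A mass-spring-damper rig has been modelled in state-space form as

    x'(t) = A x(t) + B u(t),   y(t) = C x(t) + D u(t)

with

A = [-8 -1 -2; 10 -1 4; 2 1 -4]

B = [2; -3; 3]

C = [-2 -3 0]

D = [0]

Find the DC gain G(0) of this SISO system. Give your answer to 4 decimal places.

G(0) = C(-A)^{-1}B + D = -C A^{-1} B + D.
det A = -72, so A^{-1} = (1/-72)·adj(A) = [[0, 1/12, 1/12], [-2/3, -1/2, -1/6], [-1/6, -1/12, -1/4]]
A^{-1} B = [0, -1/3, -5/6]^T
C A^{-1} B = 1
G(0) = D - C A^{-1} B = 0 - (1) = -1

-1.0000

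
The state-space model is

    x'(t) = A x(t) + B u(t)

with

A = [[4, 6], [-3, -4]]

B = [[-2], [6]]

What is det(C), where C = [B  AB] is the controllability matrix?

AB = [[28], [-18]]
Controllability matrix C = [B  AB] = [[-2, 28], [6, -18]]
det(C) = (-2)·(-18) - 28·6 = 36 - 168 = -132
Since det(C) ≠ 0, rank(C) = 2 and the system is completely controllable.

-132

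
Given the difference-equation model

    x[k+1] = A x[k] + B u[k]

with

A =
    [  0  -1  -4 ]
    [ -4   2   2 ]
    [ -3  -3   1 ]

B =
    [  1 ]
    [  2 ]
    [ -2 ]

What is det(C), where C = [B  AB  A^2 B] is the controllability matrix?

-1114

AB = [[6], [-4], [-11]]
A^2B = [[48], [-54], [-17]]
Controllability matrix C = [B  AB  A^2B] = [[1, 6, 48], [2, -4, -54], [-2, -11, -17]]
Expanding along the first row, det(C) = 1·((-4)·(-17) - (-54)·(-11)) - 6·(2·(-17) - (-54)·(-2)) + 48·(2·(-11) - (-4)·(-2)) = 1·(-526) - 6·(-142) + 48·(-30) = -1114
Since det(C) ≠ 0, rank(C) = 3 and the system is completely controllable.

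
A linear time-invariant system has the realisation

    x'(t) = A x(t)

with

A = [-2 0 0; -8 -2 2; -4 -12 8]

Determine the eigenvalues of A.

det(sI - A) = s^3 - (tr A)s^2 + (M11 + M22 + M33)s - det A, where Mii is the 2×2 principal minor of A obtained by deleting row i and column i.
tr A = (-2) + (-2) + 8 = 4; M11 = (-2)·8 - 2·(-12) = -16 - (-24) = 8; M22 = (-2)·8 - 0·(-4) = -16 - 0 = -16; M33 = (-2)·(-2) - 0·(-8) = 4 - 0 = 4; sum of minors = -4.
det A = (-2)·((-2)·8 - 2·(-12)) - 0·((-8)·8 - 2·(-4)) + 0·((-8)·(-12) - (-2)·(-4)) = (-2)·8 - 0·(-56) + 0·88 = -16.
So p(s) = det(sI - A) = s^3 - 4s^2 - 4s + 16.
Rational-root test: any integer root divides 16. Testing small divisors, s = -2 works: p(-2) = -8 + (-16) + 8 + 16 = 0, so (s + 2) is a factor.
Dividing, p(s) = (s + 2)(s^2 - 6s + 8).
Factor s^2 - 6s + 8: two numbers with sum 6 and product 8 are 4 and 2, so s^2 - 6s + 8 = (s - 4)(s - 2).
Hence p(s) = (s - 4) (s - 2) (s + 2), with roots -2, 2, 4.
At least one eigenvalue has non-negative real part, so the system is not asymptotically stable.

-2, 2, 4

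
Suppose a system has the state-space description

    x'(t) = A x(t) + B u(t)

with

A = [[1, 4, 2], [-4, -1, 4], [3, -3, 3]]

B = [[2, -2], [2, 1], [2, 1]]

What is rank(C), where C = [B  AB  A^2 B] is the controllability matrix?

3

AB = [[14, 4], [-2, 11], [6, -6]]
A^2B = [[18, 36], [-30, -51], [66, -39]]
Controllability matrix C = [B  AB  A^2B] = [[2, -2, 14, 4, 18, 36], [2, 1, -2, 11, -30, -51], [2, 1, 6, -6, 66, -39]]
Take the 3×3 submatrix of C formed by columns 1, 2, 3: [[2, -2, 14], [2, 1, -2], [2, 1, 6]]. Its determinant is 2·(1·6 - (-2)·1) - (-2)·(2·6 - (-2)·2) + 14·(2·1 - 1·2) = 2·8 - (-2)·16 + 14·0 = 48 ≠ 0.
So rank(C) ≥ 3; since C has 3 rows, rank(C) = 3.
rank(C) = 3 = n, so the pair (A, B) is completely controllable.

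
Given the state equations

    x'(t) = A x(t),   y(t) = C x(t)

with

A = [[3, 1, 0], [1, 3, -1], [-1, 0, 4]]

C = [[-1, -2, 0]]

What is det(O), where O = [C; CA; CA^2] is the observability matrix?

CA = [[-5, -7, 2]]
CA^2 = [[-24, -26, 15]]
Observability matrix O = [C; CA; CA^2] = [[-1, -2, 0], [-5, -7, 2], [-24, -26, 15]]
Expanding along the first row, det(O) = (-1)·((-7)·15 - 2·(-26)) - (-2)·((-5)·15 - 2·(-24)) + 0·((-5)·(-26) - (-7)·(-24)) = (-1)·(-53) - (-2)·(-27) + 0·(-38) = -1
Since det(O) ≠ 0, rank(O) = 3 and the system is completely observable.

-1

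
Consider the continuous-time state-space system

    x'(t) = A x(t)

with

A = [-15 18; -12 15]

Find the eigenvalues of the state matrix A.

-3, 3

det(sI - A) = s^2 - (tr A)s + det A, with tr A = (-15) + 15 = 0 and det A = (-15)·15 - 18·(-12) = -225 - (-216) = -9.
So p(s) = det(sI - A) = s^2 - 9.
Factor s^2 - 9: two numbers with sum 0 and product -9 are 3 and -3, so s^2 - 9 = (s - 3)(s + 3).
Hence p(s) = (s - 3) (s + 3), with roots -3, 3.
At least one eigenvalue has non-negative real part, so the system is not asymptotically stable.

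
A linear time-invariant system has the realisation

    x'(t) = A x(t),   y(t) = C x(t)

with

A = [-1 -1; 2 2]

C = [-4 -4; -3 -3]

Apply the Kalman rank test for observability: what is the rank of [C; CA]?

CA = [[-4, -4], [-3, -3]]
Observability matrix O = [C; CA] = [[-4, -4], [-3, -3], [-4, -4], [-3, -3]]
Every row of O is a scalar multiple of row 1 = [-4, -4] (multipliers 1, 3/4, 1, 3/4), so the rows span a one-dimensional space.
O ≠ 0, hence rank(O) = 1.
rank(O) = 1 < n = 2, so the pair (A, C) is not completely observable.

1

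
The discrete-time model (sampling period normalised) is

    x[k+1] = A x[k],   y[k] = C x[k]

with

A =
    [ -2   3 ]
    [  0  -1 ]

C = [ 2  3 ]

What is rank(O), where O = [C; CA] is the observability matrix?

2

CA = [[-4, 3]]
Observability matrix O = [C; CA] = [[2, 3], [-4, 3]]
det(O) = 2·3 - 3·(-4) = 6 - (-12) = 18 ≠ 0, so rank(O) = 2.
rank(O) = 2 = n, so the pair (A, C) is completely observable.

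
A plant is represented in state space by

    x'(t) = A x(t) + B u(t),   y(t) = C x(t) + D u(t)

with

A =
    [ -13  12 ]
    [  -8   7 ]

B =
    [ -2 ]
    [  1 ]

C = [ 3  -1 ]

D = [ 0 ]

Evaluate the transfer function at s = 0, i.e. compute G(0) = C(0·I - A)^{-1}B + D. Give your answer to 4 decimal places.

9.8000

G(0) = C(-A)^{-1}B + D = -C A^{-1} B + D.
det A = 5, so A^{-1} = (1/5)·adj(A) = [[7/5, -12/5], [8/5, -13/5]]
A^{-1} B = [-26/5, -29/5]^T
C A^{-1} B = -49/5
G(0) = D - C A^{-1} B = 0 - (-49/5) = 49/5 ≈ 9.8000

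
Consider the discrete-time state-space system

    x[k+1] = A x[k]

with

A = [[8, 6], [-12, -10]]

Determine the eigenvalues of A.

-4, 2

det(zI - A) = z^2 - (tr A)z + det A, with tr A = 8 + (-10) = -2 and det A = 8·(-10) - 6·(-12) = -80 - (-72) = -8.
So p(z) = det(zI - A) = z^2 + 2z - 8.
Factor z^2 + 2z - 8: two numbers with sum -2 and product -8 are 2 and -4, so z^2 + 2z - 8 = (z - 2)(z + 4).
Hence p(z) = (z - 2) (z + 4), with roots -4, 2.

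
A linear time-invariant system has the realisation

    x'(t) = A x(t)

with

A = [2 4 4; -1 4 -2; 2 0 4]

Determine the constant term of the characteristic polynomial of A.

0

Expand det(sI - A) for the 3×3 matrix.
p(s) = s^3 - 10s^2 + 28s.
(Check: constant term = det(-A) = (-1)^3 det A = 0; coefficient of s^2 = -tr A = -10.)
The constant term is 0.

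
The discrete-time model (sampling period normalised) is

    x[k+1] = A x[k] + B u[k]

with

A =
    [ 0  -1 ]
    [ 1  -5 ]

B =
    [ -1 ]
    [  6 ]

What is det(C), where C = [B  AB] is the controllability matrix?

AB = [[-6], [-31]]
Controllability matrix C = [B  AB] = [[-1, -6], [6, -31]]
det(C) = (-1)·(-31) - (-6)·6 = 31 - (-36) = 67
Since det(C) ≠ 0, rank(C) = 2 and the system is completely controllable.

67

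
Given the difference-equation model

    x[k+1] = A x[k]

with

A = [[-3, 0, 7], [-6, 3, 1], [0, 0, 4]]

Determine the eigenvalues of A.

det(zI - A) = z^3 - (tr A)z^2 + (M11 + M22 + M33)z - det A, where Mii is the 2×2 principal minor of A obtained by deleting row i and column i.
tr A = (-3) + 3 + 4 = 4; M11 = 3·4 - 1·0 = 12 - 0 = 12; M22 = (-3)·4 - 7·0 = -12 - 0 = -12; M33 = (-3)·3 - 0·(-6) = -9 - 0 = -9; sum of minors = -9.
det A = (-3)·(3·4 - 1·0) - 0·((-6)·4 - 1·0) + 7·((-6)·0 - 3·0) = (-3)·12 - 0·(-24) + 7·0 = -36.
So p(z) = det(zI - A) = z^3 - 4z^2 - 9z + 36.
Rational-root test: any integer root divides 36. Testing small divisors, z = -3 works: p(-3) = -27 + (-36) + 27 + 36 = 0, so (z + 3) is a factor.
Dividing, p(z) = (z + 3)(z^2 - 7z + 12).
Factor z^2 - 7z + 12: two numbers with sum 7 and product 12 are 4 and 3, so z^2 - 7z + 12 = (z - 4)(z - 3).
Hence p(z) = (z - 4) (z - 3) (z + 3), with roots -3, 3, 4.

-3, 3, 4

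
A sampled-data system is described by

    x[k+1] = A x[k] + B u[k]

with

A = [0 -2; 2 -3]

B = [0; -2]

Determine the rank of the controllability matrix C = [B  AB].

AB = [[4], [6]]
Controllability matrix C = [B  AB] = [[0, 4], [-2, 6]]
det(C) = 0·6 - 4·(-2) = 0 - (-8) = 8 ≠ 0, so rank(C) = 2.
rank(C) = 2 = n, so the pair (A, B) is completely controllable.

2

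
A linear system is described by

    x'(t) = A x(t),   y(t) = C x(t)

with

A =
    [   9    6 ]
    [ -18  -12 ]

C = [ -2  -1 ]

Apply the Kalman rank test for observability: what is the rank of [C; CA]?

CA = [[0, 0]]
Observability matrix O = [C; CA] = [[-2, -1], [0, 0]]
Every row of O is a scalar multiple of row 1 = [-2, -1] (multipliers 1, 0), so the rows span a one-dimensional space.
O ≠ 0, hence rank(O) = 1.
rank(O) = 1 < n = 2, so the pair (A, C) is not completely observable.

1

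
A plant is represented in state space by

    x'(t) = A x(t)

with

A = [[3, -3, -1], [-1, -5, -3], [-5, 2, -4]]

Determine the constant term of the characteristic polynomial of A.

-72

Expand det(sI - A) for the 3×3 matrix.
p(s) = s^3 + 6s^2 - 9s - 72.
(Check: constant term = det(-A) = (-1)^3 det A = -72; coefficient of s^2 = -tr A = 6.)
The constant term is -72.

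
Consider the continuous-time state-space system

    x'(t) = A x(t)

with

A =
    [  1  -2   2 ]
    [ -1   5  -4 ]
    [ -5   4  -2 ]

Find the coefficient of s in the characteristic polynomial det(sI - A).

17

Expand det(sI - A) for the 3×3 matrix.
p(s) = s^3 - 4s^2 + 17s - 12.
(Check: constant term = det(-A) = (-1)^3 det A = -12; coefficient of s^2 = -tr A = -4.)
The coefficient of s is 17.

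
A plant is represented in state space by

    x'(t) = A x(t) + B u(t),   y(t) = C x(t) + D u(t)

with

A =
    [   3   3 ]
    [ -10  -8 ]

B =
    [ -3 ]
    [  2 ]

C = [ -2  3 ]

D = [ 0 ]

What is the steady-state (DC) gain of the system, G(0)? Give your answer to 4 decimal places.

18.0000

G(0) = C(-A)^{-1}B + D = -C A^{-1} B + D.
det A = 6, so A^{-1} = (1/6)·adj(A) = [[-4/3, -1/2], [5/3, 1/2]]
A^{-1} B = [3, -4]^T
C A^{-1} B = -18
G(0) = D - C A^{-1} B = 0 - (-18) = 18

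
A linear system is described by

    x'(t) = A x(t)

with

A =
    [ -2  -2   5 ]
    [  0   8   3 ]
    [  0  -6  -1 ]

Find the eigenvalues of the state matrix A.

det(sI - A) = s^3 - (tr A)s^2 + (M11 + M22 + M33)s - det A, where Mii is the 2×2 principal minor of A obtained by deleting row i and column i.
tr A = (-2) + 8 + (-1) = 5; M11 = 8·(-1) - 3·(-6) = -8 - (-18) = 10; M22 = (-2)·(-1) - 5·0 = 2 - 0 = 2; M33 = (-2)·8 - (-2)·0 = -16 - 0 = -16; sum of minors = -4.
det A = (-2)·(8·(-1) - 3·(-6)) - (-2)·(0·(-1) - 3·0) + 5·(0·(-6) - 8·0) = (-2)·10 - (-2)·0 + 5·0 = -20.
So p(s) = det(sI - A) = s^3 - 5s^2 - 4s + 20.
Rational-root test: any integer root divides 20. Testing small divisors, s = -2 works: p(-2) = -8 + (-20) + 8 + 20 = 0, so (s + 2) is a factor.
Dividing, p(s) = (s + 2)(s^2 - 7s + 10).
Factor s^2 - 7s + 10: two numbers with sum 7 and product 10 are 5 and 2, so s^2 - 7s + 10 = (s - 5)(s - 2).
Hence p(s) = (s - 5) (s - 2) (s + 2), with roots -2, 2, 5.
At least one eigenvalue has non-negative real part, so the system is not asymptotically stable.

-2, 2, 5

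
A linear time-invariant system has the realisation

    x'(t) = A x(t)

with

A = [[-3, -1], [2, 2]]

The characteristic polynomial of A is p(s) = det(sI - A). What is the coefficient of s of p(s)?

For a 2×2 matrix, det(sI - A) = s^2 - (tr A)s + det A.
tr A = -1, det A = -4.
So p(s) = s^2 + s - 4.
The coefficient of s is 1.

1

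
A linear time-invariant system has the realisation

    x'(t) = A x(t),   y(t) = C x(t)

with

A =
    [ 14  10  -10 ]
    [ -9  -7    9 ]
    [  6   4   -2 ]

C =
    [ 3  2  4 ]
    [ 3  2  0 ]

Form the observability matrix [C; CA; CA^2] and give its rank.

2

CA = [[48, 32, -20], [24, 16, -12]]
CA^2 = [[264, 176, -152], [120, 80, -72]]
Observability matrix O = [C; CA; CA^2] = [[3, 2, 4], [3, 2, 0], [48, 32, -20], [24, 16, -12], [264, 176, -152], [120, 80, -72]]
The columns c1, c2, c3 of O are linearly dependent: -2·c1 + 3·c2 = 0 (check each entry), so rank(O) ≤ 2.
The 2×2 minor from rows 1, 2, columns 1, 3 is 3·0 - 4·3 = 0 - 12 = -12 ≠ 0, so rank(O) = 2.
rank(O) = 2 < n = 3, so the pair (A, C) is not completely observable.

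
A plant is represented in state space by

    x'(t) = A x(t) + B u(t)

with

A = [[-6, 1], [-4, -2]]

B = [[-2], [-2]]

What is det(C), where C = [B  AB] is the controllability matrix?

-4

AB = [[10], [12]]
Controllability matrix C = [B  AB] = [[-2, 10], [-2, 12]]
det(C) = (-2)·12 - 10·(-2) = -24 - (-20) = -4
Since det(C) ≠ 0, rank(C) = 2 and the system is completely controllable.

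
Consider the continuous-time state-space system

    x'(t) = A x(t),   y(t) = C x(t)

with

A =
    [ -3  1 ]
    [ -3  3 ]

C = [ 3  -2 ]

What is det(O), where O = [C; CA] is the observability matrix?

CA = [[-3, -3]]
Observability matrix O = [C; CA] = [[3, -2], [-3, -3]]
det(O) = 3·(-3) - (-2)·(-3) = -9 - 6 = -15
Since det(O) ≠ 0, rank(O) = 2 and the system is completely observable.

-15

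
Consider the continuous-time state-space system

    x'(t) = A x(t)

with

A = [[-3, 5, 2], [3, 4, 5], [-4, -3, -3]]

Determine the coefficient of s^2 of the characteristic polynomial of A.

Expand det(sI - A) for the 3×3 matrix.
p(s) = s^3 + 2s^2 - 7s + 50.
(Check: constant term = det(-A) = (-1)^3 det A = 50; coefficient of s^2 = -tr A = 2.)
The coefficient of s^2 is 2.

2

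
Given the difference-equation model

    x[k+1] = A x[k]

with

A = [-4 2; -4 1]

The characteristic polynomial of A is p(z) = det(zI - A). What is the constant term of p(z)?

For a 2×2 matrix, det(zI - A) = z^2 - (tr A)z + det A.
tr A = -3, det A = 4.
So p(z) = z^2 + 3z + 4.
The constant term is 4.

4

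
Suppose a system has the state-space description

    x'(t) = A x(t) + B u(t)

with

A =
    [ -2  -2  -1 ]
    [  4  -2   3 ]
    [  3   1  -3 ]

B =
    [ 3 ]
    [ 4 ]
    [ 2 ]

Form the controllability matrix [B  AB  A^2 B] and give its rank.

AB = [[-16], [10], [7]]
A^2B = [[5], [-63], [-59]]
Controllability matrix C = [B  AB  A^2B] = [[3, -16, 5], [4, 10, -63], [2, 7, -59]]
det(C) = 3·(10·(-59) - (-63)·7) - (-16)·(4·(-59) - (-63)·2) + 5·(4·7 - 10·2) = 3·(-149) - (-16)·(-110) + 5·8 = -2167 ≠ 0, so rank(C) = 3.
rank(C) = 3 = n, so the pair (A, B) is completely controllable.

3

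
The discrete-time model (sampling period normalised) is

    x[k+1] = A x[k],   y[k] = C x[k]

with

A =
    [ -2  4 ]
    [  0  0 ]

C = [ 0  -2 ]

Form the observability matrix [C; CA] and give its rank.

1

CA = [[0, 0]]
Observability matrix O = [C; CA] = [[0, -2], [0, 0]]
Every row of O is a scalar multiple of row 1 = [0, -2] (multipliers 1, 0), so the rows span a one-dimensional space.
O ≠ 0, hence rank(O) = 1.
rank(O) = 1 < n = 2, so the pair (A, C) is not completely observable.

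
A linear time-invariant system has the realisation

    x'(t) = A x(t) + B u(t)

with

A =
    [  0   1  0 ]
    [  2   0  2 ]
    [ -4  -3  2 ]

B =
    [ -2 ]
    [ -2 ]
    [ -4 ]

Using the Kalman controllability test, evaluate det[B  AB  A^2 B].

2000

AB = [[-2], [-12], [6]]
A^2B = [[-12], [8], [56]]
Controllability matrix C = [B  AB  A^2B] = [[-2, -2, -12], [-2, -12, 8], [-4, 6, 56]]
Expanding along the first row, det(C) = (-2)·((-12)·56 - 8·6) - (-2)·((-2)·56 - 8·(-4)) + (-12)·((-2)·6 - (-12)·(-4)) = (-2)·(-720) - (-2)·(-80) + (-12)·(-60) = 2000
Since det(C) ≠ 0, rank(C) = 3 and the system is completely controllable.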